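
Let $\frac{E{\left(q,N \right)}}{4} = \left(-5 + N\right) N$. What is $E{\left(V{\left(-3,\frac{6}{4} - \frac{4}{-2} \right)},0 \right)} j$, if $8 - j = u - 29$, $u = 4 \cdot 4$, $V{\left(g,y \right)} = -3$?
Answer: $0$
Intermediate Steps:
$u = 16$
$E{\left(q,N \right)} = 4 N \left(-5 + N\right)$ ($E{\left(q,N \right)} = 4 \left(-5 + N\right) N = 4 N \left(-5 + N\right)$)
$j = 21$ ($j = 8 - \left(16 - 29\right) = 8 - -13 = 8 + 13 = 21$)
$E{\left(V{\left(-3,\frac{6}{4} - \frac{4}{-2} \right)},0 \right)} j = 4 \cdot 0 \left(-5 + 0\right) 21 = 4 \cdot 0 \left(-5\right) 21 = 0 \cdot 21 = 0$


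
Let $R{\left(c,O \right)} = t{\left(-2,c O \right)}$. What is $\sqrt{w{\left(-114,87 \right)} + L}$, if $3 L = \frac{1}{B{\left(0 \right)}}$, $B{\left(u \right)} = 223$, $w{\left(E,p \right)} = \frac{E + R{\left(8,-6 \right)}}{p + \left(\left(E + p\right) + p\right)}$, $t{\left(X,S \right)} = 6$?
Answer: $\frac{i \sqrt{16079415}}{4683} \approx 0.85627 i$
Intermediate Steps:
$R{\left(c,O \right)} = 6$
$w{\left(E,p \right)} = \frac{6 + E}{E + 3 p}$ ($w{\left(E,p \right)} = \frac{E + 6}{p + \left(\left(E + p\right) + p\right)} = \frac{6 + E}{p + \left(E + 2 p\right)} = \frac{6 + E}{E + 3 p}$)
$L = \frac{1}{669}$ ($L = \frac{1}{3 \cdot 223} = \frac{1}{3} \cdot \frac{1}{223} = \frac{1}{669} \approx 0.0014948$)
$\sqrt{w{\left(-114,87 \right)} + L} = \sqrt{\frac{6 - 114}{-114 + 3 \cdot 87} + \frac{1}{669}} = \sqrt{\frac{1}{-114 + 261} \left(-108\right) + \frac{1}{669}} = \sqrt{\frac{1}{147} \left(-108\right) + \frac{1}{669}} = \sqrt{- \frac{36}{49} + \frac{1}{669}} = \sqrt{- \frac{24035}{32781}} = \frac{i \sqrt{16079415}}{4683}$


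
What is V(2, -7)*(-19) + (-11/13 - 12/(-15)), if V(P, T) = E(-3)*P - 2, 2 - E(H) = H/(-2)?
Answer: 1232/65 ≈ 18.954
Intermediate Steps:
E(H) = 2 + H/2 (E(H) = 2 - H/(-2) = 2 - H*(-1)/2 = 2 - (-1)*H/2 = 2 + H/2)
V(P, T) = -2 + P/2 (V(P, T) = (2 + (1/2)*(-3))*P - 2 = (2 - 3/2)*P - 2 = P/2 - 2 = -2 + P/2)
V(2, -7)*(-19) + (-11/13 - 12/(-15)) = (-2 + (1/2)*2)*(-19) + (-11/13 - 12/(-15)) = (-2 + 1)*(-19) + (-11*1/13 - 12*(-1/15)) = -1*(-19) + (-11/13 + 4/5) = 19 - 3/65 = 1232/65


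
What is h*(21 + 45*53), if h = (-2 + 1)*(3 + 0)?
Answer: -7218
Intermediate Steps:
h = -3 (h = -1*3 = -3)
h*(21 + 45*53) = -3*(21 + 45*53) = -3*(21 + 2385) = -3*2406 = -7218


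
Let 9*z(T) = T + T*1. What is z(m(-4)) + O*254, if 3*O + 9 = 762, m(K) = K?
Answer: 573778/9 ≈ 63753.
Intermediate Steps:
O = 251 (O = -3 + (1/3)*762 = -3 + 254 = 251)
z(T) = 2*T/9 (z(T) = (T + T*1)/9 = (T + T)/9 = (2*T)/9 = 2*T/9)
z(m(-4)) + O*254 = (2/9)*(-4) + 251*254 = -8/9 + 63754 = 573778/9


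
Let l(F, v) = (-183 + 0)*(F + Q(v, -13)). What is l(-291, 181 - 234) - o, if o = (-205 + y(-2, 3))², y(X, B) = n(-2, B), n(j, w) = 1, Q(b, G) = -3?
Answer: 12186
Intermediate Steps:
y(X, B) = 1
l(F, v) = 549 - 183*F (l(F, v) = (-183 + 0)*(F - 3) = -183*(-3 + F) = 549 - 183*F)
o = 41616 (o = (-205 + 1)² = (-204)² = 41616)
l(-291, 181 - 234) - o = (549 - 183*(-291)) - 1*41616 = (549 + 53253) - 41616 = 53802 - 41616 = 12186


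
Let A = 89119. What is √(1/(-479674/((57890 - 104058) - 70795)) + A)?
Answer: 3*√2278354721453434/479674 ≈ 298.53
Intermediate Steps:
√(1/(-479674/((57890 - 104058) - 70795)) + A) = √(1/(-479674/((57890 - 104058) - 70795)) + 89119) = √(1/(-479674/(-46168 - 70795)) + 89119) = √(1/(-479674/(-116963)) + 89119) = √(1/(-479674*(-1/116963)) + 89119) = √(1/(479674/116963) + 89119) = √(116963/479674 + 89119) = √(42748184169/479674) = 3*√2278354721453434/479674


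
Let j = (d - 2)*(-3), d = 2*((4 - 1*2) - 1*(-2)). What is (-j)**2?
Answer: 324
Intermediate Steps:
d = 8 (d = 2*((4 - 2) + 2) = 2*(2 + 2) = 2*4 = 8)
j = -18 (j = (8 - 2)*(-3) = 6*(-3) = -18)
(-j)**2 = (-1*(-18))**2 = 18**2 = 324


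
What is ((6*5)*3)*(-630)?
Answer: -56700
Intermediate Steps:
((6*5)*3)*(-630) = (30*3)*(-630) = 90*(-630) = -56700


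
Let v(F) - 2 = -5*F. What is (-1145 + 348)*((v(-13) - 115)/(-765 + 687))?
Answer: -6376/13 ≈ -490.46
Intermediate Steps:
v(F) = 2 - 5*F
(-1145 + 348)*((v(-13) - 115)/(-765 + 687)) = (-1145 + 348)*(((2 - 5*(-13)) - 115)/(-765 + 687)) = -797*((2 + 65) - 115)/(-78) = -797*(67 - 115)*(-1)/78 = -(-38256)*(-1)/78 = -797*8/13 = -6376/13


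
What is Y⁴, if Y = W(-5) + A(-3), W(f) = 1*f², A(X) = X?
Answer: 234256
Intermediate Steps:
W(f) = f²
Y = 22 (Y = (-5)² - 3 = 25 - 3 = 22)
Y⁴ = 22⁴ = 234256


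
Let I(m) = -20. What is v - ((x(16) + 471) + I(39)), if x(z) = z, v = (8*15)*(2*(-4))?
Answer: -1427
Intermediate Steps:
v = -960 (v = 120*(-8) = -960)
v - ((x(16) + 471) + I(39)) = -960 - ((16 + 471) - 20) = -960 - (487 - 20) = -960 - 1*467 = -960 - 467 = -1427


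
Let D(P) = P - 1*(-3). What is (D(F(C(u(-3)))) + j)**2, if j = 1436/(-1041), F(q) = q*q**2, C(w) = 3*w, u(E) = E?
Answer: 573354868804/1083681 ≈ 5.2908e+5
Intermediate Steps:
F(q) = q**3
j = -1436/1041 (j = 1436*(-1/1041) = -1436/1041 ≈ -1.3794)
D(P) = 3 + P (D(P) = P + 3 = 3 + P)
(D(F(C(u(-3)))) + j)**2 = ((3 + (3*(-3))**3) - 1436/1041)**2 = ((3 + (-9)**3) - 1436/1041)**2 = ((3 - 729) - 1436/1041)**2 = (-726 - 1436/1041)**2 = (-757202/1041)**2 = 573354868804/1083681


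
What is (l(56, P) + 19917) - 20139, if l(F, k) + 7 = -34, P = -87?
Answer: -263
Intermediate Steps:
l(F, k) = -41 (l(F, k) = -7 - 34 = -41)
(l(56, P) + 19917) - 20139 = (-41 + 19917) - 20139 = 19876 - 20139 = -263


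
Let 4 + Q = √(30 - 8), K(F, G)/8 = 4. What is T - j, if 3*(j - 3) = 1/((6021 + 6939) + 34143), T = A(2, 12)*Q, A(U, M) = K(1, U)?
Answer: -18511480/141309 + 32*√22 ≈ 19.093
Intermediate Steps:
K(F, G) = 32 (K(F, G) = 8*4 = 32)
Q = -4 + √22 (Q = -4 + √(30 - 8) = -4 + √22 ≈ 0.69042)
A(U, M) = 32
T = -128 + 32*√22 (T = 32*(-4 + √22) = -128 + 32*√22 ≈ 22.093)
j = 423928/141309 (j = 3 + 1/(3*((6021 + 6939) + 34143)) = 3 + 1/(3*(12960 + 34143)) = 3 + (⅓)/47103 = 3 + (⅓)*(1/47103) = 3 + 1/141309 = 423928/141309 ≈ 3.0000)
T - j = (-128 + 32*√22) - 1*423928/141309 = (-128 + 32*√22) - 423928/141309 = -18511480/141309 + 32*√22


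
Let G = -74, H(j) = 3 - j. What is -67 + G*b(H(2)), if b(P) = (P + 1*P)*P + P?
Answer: -289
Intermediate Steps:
b(P) = P + 2*P**2 (b(P) = (P + P)*P + P = (2*P)*P + P = 2*P**2 + P = P + 2*P**2)
-67 + G*b(H(2)) = -67 - 74*(3 - 1*2)*(1 + 2*(3 - 1*2)) = -67 - 74*(3 - 2)*(1 + 2*(3 - 2)) = -67 - 74*(1 + 2*1) = -67 - 74*(1 + 2) = -67 - 74*3 = -67 - 222 = -289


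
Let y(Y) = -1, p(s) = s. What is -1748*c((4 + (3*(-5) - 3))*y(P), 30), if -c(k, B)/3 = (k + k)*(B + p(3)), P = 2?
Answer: 4845456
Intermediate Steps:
c(k, B) = -6*k*(3 + B) (c(k, B) = -3*(k + k)*(B + 3) = -3*2*k*(3 + B) = -6*k*(3 + B))
-1748*c((4 + (3*(-5) - 3))*y(P), 30) = -(-10488)*(4 + (3*(-5) - 3))*(-1)*(3 + 30) = -(-10488)*(4 + (-15 - 3))*(-1)*33 = -(-10488)*(4 - 18)*(-1)*33 = -(-10488)*(-14*(-1))*33 = -(-10488)*14*33 = -1748*(-2772) = 4845456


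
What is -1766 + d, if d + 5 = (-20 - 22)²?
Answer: -7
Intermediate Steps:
d = 1759 (d = -5 + (-20 - 22)² = -5 + (-42)² = -5 + 1764 = 1759)
-1766 + d = -1766 + 1759 = -7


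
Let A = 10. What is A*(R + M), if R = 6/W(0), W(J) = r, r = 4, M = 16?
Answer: 175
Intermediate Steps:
W(J) = 4
R = 3/2 (R = 6/4 = 6*(¼) = 3/2 ≈ 1.5000)
A*(R + M) = 10*(3/2 + 16) = 10*(35/2) = 175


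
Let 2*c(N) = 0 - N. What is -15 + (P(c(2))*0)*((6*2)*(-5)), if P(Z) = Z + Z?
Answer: -15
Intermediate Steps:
c(N) = -N/2 (c(N) = (0 - N)/2 = (-N)/2 = -N/2)
P(Z) = 2*Z
-15 + (P(c(2))*0)*((6*2)*(-5)) = -15 + ((2*(-1/2*2))*0)*((6*2)*(-5)) = -15 + ((2*(-1))*0)*(12*(-5)) = -15 - 2*0*(-60) = -15 + 0*(-60) = -15 + 0 = -15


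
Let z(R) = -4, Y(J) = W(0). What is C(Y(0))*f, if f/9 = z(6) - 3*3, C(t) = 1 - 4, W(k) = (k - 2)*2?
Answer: 351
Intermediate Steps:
W(k) = -4 + 2*k (W(k) = (-2 + k)*2 = -4 + 2*k)
Y(J) = -4 (Y(J) = -4 + 2*0 = -4 + 0 = -4)
C(t) = -3
f = -117 (f = 9*(-4 - 3*3) = 9*(-4 - 9) = 9*(-13) = -117)
C(Y(0))*f = -3*(-117) = 351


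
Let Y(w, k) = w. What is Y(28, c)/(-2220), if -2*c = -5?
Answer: -7/555 ≈ -0.012613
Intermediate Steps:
c = 5/2 (c = -½*(-5) = 5/2 ≈ 2.5000)
Y(28, c)/(-2220) = 28/(-2220) = 28*(-1/2220) = -7/555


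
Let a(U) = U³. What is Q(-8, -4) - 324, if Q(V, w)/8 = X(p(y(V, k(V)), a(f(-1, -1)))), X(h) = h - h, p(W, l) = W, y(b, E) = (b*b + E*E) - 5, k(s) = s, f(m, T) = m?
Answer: -324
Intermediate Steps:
y(b, E) = -5 + E² + b² (y(b, E) = (b² + E²) - 5 = (E² + b²) - 5 = -5 + E² + b²)
X(h) = 0
Q(V, w) = 0 (Q(V, w) = 8*0 = 0)
Q(-8, -4) - 324 = 0 - 324 = -324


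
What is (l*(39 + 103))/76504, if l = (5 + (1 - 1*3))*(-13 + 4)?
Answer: -1917/38252 ≈ -0.050115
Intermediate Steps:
l = -27 (l = (5 + (1 - 3))*(-9) = (5 - 2)*(-9) = 3*(-9) = -27)
(l*(39 + 103))/76504 = -27*(39 + 103)/76504 = -27*142*(1/76504) = -3834*1/76504 = -1917/38252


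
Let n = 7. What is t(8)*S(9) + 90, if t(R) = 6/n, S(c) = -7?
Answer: 84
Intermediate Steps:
t(R) = 6/7
t(8)*S(9) + 90 = (6/7)*(-7) + 90 = -6 + 90 = 84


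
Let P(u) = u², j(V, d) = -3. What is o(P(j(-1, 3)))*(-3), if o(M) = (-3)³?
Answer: 81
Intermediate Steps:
o(M) = -27
o(P(j(-1, 3)))*(-3) = -27*(-3) = 81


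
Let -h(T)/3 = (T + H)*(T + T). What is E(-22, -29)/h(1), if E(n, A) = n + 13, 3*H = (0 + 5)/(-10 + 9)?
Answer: -9/4 ≈ -2.2500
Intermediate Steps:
H = -5/3 (H = ((0 + 5)/(-10 + 9))/3 = (5/(-1))/3 = (5*(-1))/3 = (⅓)*(-5) = -5/3 ≈ -1.6667)
E(n, A) = 13 + n
h(T) = -6*T*(-5/3 + T) (h(T) = -3*(T - 5/3)*(T + T) = -3*(-5/3 + T)*2*T = -6*T*(-5/3 + T))
E(-22, -29)/h(1) = (13 - 22)/((2*1*(5 - 3*1))) = -9*1/(2*(5 - 3)) = -9/(2*1*2) = -9/4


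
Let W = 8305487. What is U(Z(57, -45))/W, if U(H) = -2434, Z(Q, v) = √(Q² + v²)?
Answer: -2434/8305487 ≈ -0.00029306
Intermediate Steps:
U(Z(57, -45))/W = -2434/8305487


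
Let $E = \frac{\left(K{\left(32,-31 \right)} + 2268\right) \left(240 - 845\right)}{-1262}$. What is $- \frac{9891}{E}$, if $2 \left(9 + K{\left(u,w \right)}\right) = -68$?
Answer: $- \frac{12482442}{1346125} \approx -9.2729$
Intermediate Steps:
$K{\left(u,w \right)} = -43$ ($K{\left(u,w \right)} = -9 + \frac{1}{2} \left(-68\right) = -9 - 34 = -43$)
$E = \frac{1346125}{1262}$ ($E = \frac{\left(-43 + 2268\right) \left(240 - 845\right)}{-1262} = 2225 \left(-605\right) \left(- \frac{1}{1262}\right) = \left(-1346125\right) \left(- \frac{1}{1262}\right) = \frac{1346125}{1262} \approx 1066.7$)
$- \frac{9891}{E} = - \frac{9891}{\frac{1346125}{1262}} = \left(-9891\right) \frac{1262}{1346125} = - \frac{12482442}{1346125}$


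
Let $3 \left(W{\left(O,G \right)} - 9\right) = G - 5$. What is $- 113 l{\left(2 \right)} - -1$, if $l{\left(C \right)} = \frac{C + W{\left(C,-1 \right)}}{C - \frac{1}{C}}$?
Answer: $-677$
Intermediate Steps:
$W{\left(O,G \right)} = \frac{22}{3} + \frac{G}{3}$ ($W{\left(O,G \right)} = 9 + \frac{G - 5}{3} = 9 + \frac{-5 + G}{3} = 9 + \left(- \frac{5}{3} + \frac{G}{3}\right) = \frac{22}{3} + \frac{G}{3}$)
$l{\left(C \right)} = \frac{7 + C}{C - \frac{1}{C}}$ ($l{\left(C \right)} = \frac{C + \left(\frac{22}{3} + \frac{1}{3} \left(-1\right)\right)}{C - \frac{1}{C}} = \frac{C + \left(\frac{22}{3} - \frac{1}{3}\right)}{C - \frac{1}{C}} = \frac{C + 7}{C - \frac{1}{C}} = \frac{7 + C}{C - \frac{1}{C}}$)
$- 113 l{\left(2 \right)} - -1 = - 113 \frac{2 \left(7 + 2\right)}{-1 + 2^{2}} - -1 = - 113 \cdot 2 \frac{1}{-1 + 4} \cdot 9 + \left(2 - 1\right) = - 113 \cdot 2 \cdot \frac{1}{3} \cdot 9 + 1 = \left(-113\right) 6 + 1 = -678 + 1 = -677$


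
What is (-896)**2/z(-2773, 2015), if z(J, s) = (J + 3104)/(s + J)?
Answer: -608534528/331 ≈ -1.8385e+6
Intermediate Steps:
z(J, s) = (3104 + J)/(J + s)
(-896)**2/z(-2773, 2015) = (-896)**2/(((3104 - 2773)/(-2773 + 2015))) = 802816/((331/(-758))) = 802816/((-1/758*331)) = 802816/(-331/758) = 802816*(-758/331) = -608534528/331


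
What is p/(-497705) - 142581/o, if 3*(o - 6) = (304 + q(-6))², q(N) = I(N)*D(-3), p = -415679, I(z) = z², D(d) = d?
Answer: -6352052359/617057870 ≈ -10.294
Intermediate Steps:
q(N) = -3*N² (q(N) = N²*(-3) = -3*N²)
o = 38434/3 (o = 6 + (304 - 3*(-6)²)²/3 = 6 + (304 - 3*36)²/3 = 6 + (304 - 108)²/3 = 6 + (⅓)*196² = 6 + (⅓)*38416 = 6 + 38416/3 = 38434/3 ≈ 12811.)
p/(-497705) - 142581/o = -415679/(-497705) - 142581/38434/3 = -415679*(-1/497705) - 142581*3/38434 = 13409/16055 - 427743/38434 = -6352052359/617057870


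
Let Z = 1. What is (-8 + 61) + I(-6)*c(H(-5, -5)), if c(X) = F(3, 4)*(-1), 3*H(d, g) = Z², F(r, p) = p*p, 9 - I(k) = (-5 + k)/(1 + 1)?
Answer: -179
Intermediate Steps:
I(k) = 23/2 - k/2 (I(k) = 9 - (-5 + k)/(1 + 1) = 9 - (-5 + k)/2 = 9 - (-5/2 + k/2) = 9 + (5/2 - k/2) = 23/2 - k/2)
F(r, p) = p²
H(d, g) = ⅓ (H(d, g) = (⅓)*1² = (⅓)*1 = ⅓)
c(X) = -16 (c(X) = 4²*(-1) = 16*(-1) = -16)
(-8 + 61) + I(-6)*c(H(-5, -5)) = (-8 + 61) + (23/2 - ½*(-6))*(-16) = 53 + (23/2 + 3)*(-16) = 53 + (29/2)*(-16) = 53 - 232 = -179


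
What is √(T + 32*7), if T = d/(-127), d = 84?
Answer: 2*√900557/127 ≈ 14.945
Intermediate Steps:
T = -84/127 (T = 84/(-127) = 84*(-1/127) = -84/127 ≈ -0.66142)
√(T + 32*7) = √(-84/127 + 32*7) = √(-84/127 + 224) = √(28364/127) = 2*√900557/127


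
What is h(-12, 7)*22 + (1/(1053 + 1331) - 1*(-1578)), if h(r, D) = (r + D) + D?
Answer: 3866849/2384 ≈ 1622.0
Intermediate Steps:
h(r, D) = r + 2*D (h(r, D) = (D + r) + D = r + 2*D)
h(-12, 7)*22 + (1/(1053 + 1331) - 1*(-1578)) = (-12 + 2*7)*22 + (1/(1053 + 1331) - 1*(-1578)) = (-12 + 14)*22 + (1/2384 + 1578) = 2*22 + (1/2384 + 1578) = 44 + 3761953/2384 = 3866849/2384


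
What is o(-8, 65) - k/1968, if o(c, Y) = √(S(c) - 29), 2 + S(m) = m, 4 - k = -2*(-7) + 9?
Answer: 19/1968 + I*√39 ≈ 0.0096545 + 6.245*I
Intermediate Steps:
k = -19 (k = 4 - (-2*(-7) + 9) = 4 - (14 + 9) = 4 - 1*23 = 4 - 23 = -19)
S(m) = -2 + m
o(c, Y) = √(-31 + c) (o(c, Y) = √((-2 + c) - 29) = √(-31 + c))
o(-8, 65) - k/1968 = √(-31 - 8) - (-19)/1968 = √(-39) - (-19)/1968 = I*√39 - 1*(-19/1968) = I*√39 + 19/1968 = 19/1968 + I*√39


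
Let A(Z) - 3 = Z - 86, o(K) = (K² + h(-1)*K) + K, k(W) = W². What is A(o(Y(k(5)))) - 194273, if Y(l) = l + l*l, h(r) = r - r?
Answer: 228794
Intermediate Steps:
h(r) = 0
Y(l) = l + l²
o(K) = K + K² (o(K) = (K² + 0*K) + K = (K² + 0) + K = K² + K = K + K²)
A(Z) = -83 + Z (A(Z) = 3 + (Z - 86) = 3 + (-86 + Z) = -83 + Z)
A(o(Y(k(5)))) - 194273 = (-83 + (5²*(1 + 5²))*(1 + 5²*(1 + 5²))) - 194273 = (-83 + (25*(1 + 25))*(1 + 25*(1 + 25))) - 194273 = (-83 + (25*26)*(1 + 25*26)) - 194273 = (-83 + 650*(1 + 650)) - 194273 = (-83 + 650*651) - 194273 = (-83 + 423150) - 194273 = 423067 - 194273 = 228794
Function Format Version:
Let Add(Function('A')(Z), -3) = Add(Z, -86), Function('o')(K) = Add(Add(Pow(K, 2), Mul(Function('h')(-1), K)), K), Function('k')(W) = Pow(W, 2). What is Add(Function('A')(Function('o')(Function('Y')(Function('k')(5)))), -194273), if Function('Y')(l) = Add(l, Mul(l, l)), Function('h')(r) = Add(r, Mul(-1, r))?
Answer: 228794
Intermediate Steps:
Function('h')(r) = 0
Function('Y')(l) = Add(l, Pow(l, 2))
Function('o')(K) = Add(K, Pow(K, 2)) (Function('o')(K) = Add(Add(Pow(K, 2), Mul(0, K)), K) = Add(Add(Pow(K, 2), 0), K) = Add(Pow(K, 2), K) = Add(K, Pow(K, 2)))
Function('A')(Z) = Add(-83, Z) (Function('A')(Z) = Add(3, Add(Z, -86)) = Add(3, Add(-86, Z)) = Add(-83, Z))
Add(Function('A')(Function('o')(Function('Y')(Function('k')(5)))), -194273) = Add(Add(-83, Mul(Mul(Pow(5, 2), Add(1, Pow(5, 2))), Add(1, Mul(Pow(5, 2), Add(1, Pow(5, 2)))))), -194273) = Add(Add(-83, Mul(Mul(25, Add(1, 25)), Add(1, Mul(25, Add(1, 25))))), -194273) = Add(Add(-83, Mul(Mul(25, 26), Add(1, Mul(25, 26)))), -194273) = Add(Add(-83, Mul(650, Add(1, 650))), -194273) = Add(Add(-83, Mul(650, 651)), -194273) = Add(Add(-83, 423150), -194273) = Add(423067, -194273) = 228794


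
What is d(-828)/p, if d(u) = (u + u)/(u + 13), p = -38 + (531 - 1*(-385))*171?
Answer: 828/63813685 ≈ 1.2975e-5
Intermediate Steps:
p = 156598 (p = -38 + (531 + 385)*171 = -38 + 916*171 = -38 + 156636 = 156598)
d(u) = 2*u/(13 + u) (d(u) = (2*u)/(13 + u) = 2*u/(13 + u))
d(-828)/p = (2*(-828)/(13 - 828))/156598 = (2*(-828)/(-815))*(1/156598) = (2*(-828)*(-1/815))*(1/156598) = (1656/815)*(1/156598) = 828/63813685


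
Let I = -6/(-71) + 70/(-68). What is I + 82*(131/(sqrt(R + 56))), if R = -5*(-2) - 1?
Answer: -2281/2414 + 10742*sqrt(65)/65 ≈ 1331.4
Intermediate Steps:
R = 9 (R = 10 - 1 = 9)
I = -2281/2414 (I = -6*(-1/71) + 70*(-1/68) = 6/71 - 35/34 = -2281/2414 ≈ -0.94490)
I + 82*(131/(sqrt(R + 56))) = -2281/2414 + 82*(131/(sqrt(9 + 56))) = -2281/2414 + 82*(131/(sqrt(65))) = -2281/2414 + 82*(131*(sqrt(65)/65)) = -2281/2414 + 82*(131*sqrt(65)/65) = -2281/2414 + 10742*sqrt(65)/65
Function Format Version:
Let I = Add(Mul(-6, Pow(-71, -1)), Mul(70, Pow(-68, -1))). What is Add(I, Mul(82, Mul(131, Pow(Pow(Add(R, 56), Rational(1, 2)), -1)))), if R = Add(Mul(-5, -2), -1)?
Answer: Add(Rational(-2281, 2414), Mul(Rational(10742, 65), Pow(65, Rational(1, 2)))) ≈ 1331.4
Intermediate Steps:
R = 9 (R = Add(10, -1) = 9)
I = Rational(-2281, 2414) (I = Add(Mul(-6, Rational(-1, 71)), Mul(70, Rational(-1, 68))) = Add(Rational(6, 71), Rational(-35, 34)) = Rational(-2281, 2414) ≈ -0.94490)
Add(I, Mul(82, Mul(131, Pow(Pow(Add(R, 56), Rational(1, 2)), -1)))) = Add(Rational(-2281, 2414), Mul(82, Mul(131, Pow(Pow(Add(9, 56), Rational(1, 2)), -1)))) = Add(Rational(-2281, 2414), Mul(82, Mul(131, Pow(Pow(65, Rational(1, 2)), -1)))) = Add(Rational(-2281, 2414), Mul(82, Mul(131, Mul(Rational(1, 65), Pow(65, Rational(1, 2)))))) = Add(Rational(-2281, 2414), Mul(82, Mul(Rational(131, 65), Pow(65, Rational(1, 2))))) = Add(Rational(-2281, 2414), Mul(Rational(10742, 65), Pow(65, Rational(1, 2))))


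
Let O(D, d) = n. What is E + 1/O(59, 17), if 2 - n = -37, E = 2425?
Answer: 94576/39 ≈ 2425.0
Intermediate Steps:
n = 39 (n = 2 - 1*(-37) = 2 + 37 = 39)
O(D, d) = 39
E + 1/O(59, 17) = 2425 + 1/39 = 94576/39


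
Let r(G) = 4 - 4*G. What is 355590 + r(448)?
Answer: 353802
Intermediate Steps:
355590 + r(448) = 355590 + (4 - 4*448) = 355590 + (4 - 1792) = 355590 - 1788 = 353802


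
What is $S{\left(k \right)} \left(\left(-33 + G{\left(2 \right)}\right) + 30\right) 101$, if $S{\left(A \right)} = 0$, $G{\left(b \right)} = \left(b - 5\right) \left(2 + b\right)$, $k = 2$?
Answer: $0$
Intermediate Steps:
$G{\left(b \right)} = \left(-5 + b\right) \left(2 + b\right)$
$S{\left(k \right)} \left(\left(-33 + G{\left(2 \right)}\right) + 30\right) 101 = 0 \left(\left(-33 - \left(16 - 4\right)\right) + 30\right) 101 = 0 \left(\left(-33 - 12\right) + 30\right) 101 = 0 \left(-45 + 30\right) 101 = 0 \left(-15\right) 101 = 0 \cdot 101 = 0$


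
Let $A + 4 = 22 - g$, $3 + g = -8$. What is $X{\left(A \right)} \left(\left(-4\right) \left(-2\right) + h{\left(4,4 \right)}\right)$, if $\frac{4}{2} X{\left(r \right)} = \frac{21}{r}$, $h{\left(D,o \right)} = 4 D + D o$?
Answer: $\frac{420}{29} \approx 14.483$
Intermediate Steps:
$g = -11$ ($g = -3 - 8 = -11$)
$A = 29$ ($A = -4 + \left(22 - -11\right) = -4 + \left(22 + 11\right) = -4 + 33 = 29$)
$X{\left(r \right)} = \frac{21}{2 r}$ ($X{\left(r \right)} = \frac{21 \frac{1}{r}}{2} = \frac{21}{2 r}$)
$X{\left(A \right)} \left(\left(-4\right) \left(-2\right) + h{\left(4,4 \right)}\right) = \frac{21}{2 \cdot 29} \left(\left(-4\right) \left(-2\right) + 4 \left(4 + 4\right)\right) = \frac{21}{2} \cdot \frac{1}{29} \left(8 + 4 \cdot 8\right) = \frac{21 \left(8 + 32\right)}{58} = \frac{21}{58} \cdot 40 = \frac{420}{29}$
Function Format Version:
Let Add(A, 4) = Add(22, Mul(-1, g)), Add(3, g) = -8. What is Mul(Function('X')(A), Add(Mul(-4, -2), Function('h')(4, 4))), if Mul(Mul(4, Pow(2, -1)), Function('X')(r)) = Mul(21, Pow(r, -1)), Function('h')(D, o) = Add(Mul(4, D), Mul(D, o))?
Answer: Rational(420, 29) ≈ 14.483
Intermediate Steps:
g = -11 (g = Add(-3, -8) = -11)
A = 29 (A = Add(-4, Add(22, Mul(-1, -11))) = Add(-4, Add(22, 11)) = Add(-4, 33) = 29)
Function('X')(r) = Mul(Rational(21, 2), Pow(r, -1)) (Function('X')(r) = Mul(Rational(1, 2), Mul(21, Pow(r, -1))) = Mul(Rational(21, 2), Pow(r, -1)))
Mul(Function('X')(A), Add(Mul(-4, -2), Function('h')(4, 4))) = Mul(Mul(Rational(21, 2), Pow(29, -1)), Add(Mul(-4, -2), Mul(4, Add(4, 4)))) = Mul(Mul(Rational(21, 2), Rational(1, 29)), Add(8, Mul(4, 8))) = Mul(Rational(21, 58), Add(8, 32)) = Mul(Rational(21, 58), 40) = Rational(420, 29)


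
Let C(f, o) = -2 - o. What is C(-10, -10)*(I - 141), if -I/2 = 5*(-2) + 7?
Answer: -1080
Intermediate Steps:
I = 6 (I = -2*(5*(-2) + 7) = -2*(-10 + 7) = -2*(-3) = 6)
C(-10, -10)*(I - 141) = (-2 - 1*(-10))*(6 - 141) = (-2 + 10)*(-135) = 8*(-135) = -1080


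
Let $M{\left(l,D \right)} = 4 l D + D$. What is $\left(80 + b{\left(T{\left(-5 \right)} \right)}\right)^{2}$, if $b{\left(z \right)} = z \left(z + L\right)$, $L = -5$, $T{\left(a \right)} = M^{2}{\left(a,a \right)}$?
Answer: $6626868455136400$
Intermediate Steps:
$M{\left(l,D \right)} = D + 4 D l$ ($M{\left(l,D \right)} = 4 D l + D = D + 4 D l$)
$T{\left(a \right)} = a^{2} \left(1 + 4 a\right)^{2}$ ($T{\left(a \right)} = \left(a \left(1 + 4 a\right)\right)^{2} = a^{2} \left(1 + 4 a\right)^{2}$)
$b{\left(z \right)} = z \left(-5 + z\right)$ ($b{\left(z \right)} = z \left(z - 5\right) = z \left(-5 + z\right)$)
$\left(80 + b{\left(T{\left(-5 \right)} \right)}\right)^{2} = \left(80 + \left(-5\right)^{2} \left(1 + 4 \left(-5\right)\right)^{2} \left(-5 + \left(-5\right)^{2} \left(1 + 4 \left(-5\right)\right)^{2}\right)\right)^{2} = \left(80 + 25 \left(1 - 20\right)^{2} \left(-5 + 25 \left(1 - 20\right)^{2}\right)\right)^{2} = \left(80 + 25 \left(-19\right)^{2} \left(-5 + 25 \left(-19\right)^{2}\right)\right)^{2} = \left(80 + 25 \cdot 361 \left(-5 + 25 \cdot 361\right)\right)^{2} = \left(80 + 9025 \left(-5 + 9025\right)\right)^{2} = \left(80 + 9025 \cdot 9020\right)^{2} = \left(80 + 81405500\right)^{2} = 81405580^{2} = 6626868455136400$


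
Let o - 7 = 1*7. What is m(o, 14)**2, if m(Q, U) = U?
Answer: 196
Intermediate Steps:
o = 14 (o = 7 + 1*7 = 7 + 7 = 14)
m(o, 14)**2 = 14**2 = 196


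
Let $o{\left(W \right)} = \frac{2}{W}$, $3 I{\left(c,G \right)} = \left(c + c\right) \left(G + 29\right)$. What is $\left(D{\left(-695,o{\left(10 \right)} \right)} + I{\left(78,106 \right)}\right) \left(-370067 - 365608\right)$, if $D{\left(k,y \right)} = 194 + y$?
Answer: $-5307306585$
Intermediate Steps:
$I{\left(c,G \right)} = \frac{2 c \left(29 + G\right)}{3}$ ($I{\left(c,G \right)} = \frac{\left(c + c\right) \left(G + 29\right)}{3} = \frac{2 c \left(29 + G\right)}{3}$)
$\left(D{\left(-695,o{\left(10 \right)} \right)} + I{\left(78,106 \right)}\right) \left(-370067 - 365608\right) = \left(\left(194 + \frac{2}{10}\right) + \frac{2}{3} \cdot 78 \left(29 + 106\right)\right) \left(-370067 - 365608\right) = \left(\left(194 + 2 \cdot \frac{1}{10}\right) + \frac{2}{3} \cdot 78 \cdot 135\right) \left(-735675\right) = \left(\left(194 + \frac{1}{5}\right) + 7020\right) \left(-735675\right) = \left(\frac{971}{5} + 7020\right) \left(-735675\right) = \frac{36071}{5} \left(-735675\right) = -5307306585$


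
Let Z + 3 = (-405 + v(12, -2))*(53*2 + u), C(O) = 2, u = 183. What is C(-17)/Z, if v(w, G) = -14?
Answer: -1/60547 ≈ -1.6516e-5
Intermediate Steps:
Z = -121094 (Z = -3 + (-405 - 14)*(53*2 + 183) = -3 - 419*(106 + 183) = -3 - 419*289 = -3 - 121091 = -121094)
C(-17)/Z = 2/(-121094) = 2*(-1/121094) = -1/60547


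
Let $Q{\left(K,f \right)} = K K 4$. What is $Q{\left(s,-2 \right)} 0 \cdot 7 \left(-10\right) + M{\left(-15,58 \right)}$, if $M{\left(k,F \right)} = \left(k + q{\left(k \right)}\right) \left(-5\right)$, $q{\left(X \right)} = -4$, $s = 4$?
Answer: $95$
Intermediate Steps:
$Q{\left(K,f \right)} = 4 K^{2}$ ($Q{\left(K,f \right)} = K^{2} \cdot 4 = 4 K^{2}$)
$M{\left(k,F \right)} = 20 - 5 k$ ($M{\left(k,F \right)} = \left(k - 4\right) \left(-5\right) = \left(-4 + k\right) \left(-5\right) = 20 - 5 k$)
$Q{\left(s,-2 \right)} 0 \cdot 7 \left(-10\right) + M{\left(-15,58 \right)} = 4 \cdot 4^{2} \cdot 0 \cdot 7 \left(-10\right) + \left(20 - -75\right) = 4 \cdot 16 \cdot 0 \cdot 7 \left(-10\right) + \left(20 + 75\right) = 64 \cdot 0 \cdot 7 \left(-10\right) + 95 = 0 \cdot 7 \left(-10\right) + 95 = 0 \left(-10\right) + 95 = 0 + 95 = 95$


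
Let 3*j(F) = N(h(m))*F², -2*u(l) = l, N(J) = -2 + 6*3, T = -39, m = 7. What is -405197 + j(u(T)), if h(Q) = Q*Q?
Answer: -403169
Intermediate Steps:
h(Q) = Q²
N(J) = 16 (N(J) = -2 + 18 = 16)
u(l) = -l/2
j(F) = 16*F²/3 (j(F) = (16*F²)/3 = 16*F²/3)
-405197 + j(u(T)) = -405197 + 16*(-½*(-39))²/3 = -405197 + 16*(39/2)²/3 = -405197 + (16/3)*(1521/4) = -405197 + 2028 = -403169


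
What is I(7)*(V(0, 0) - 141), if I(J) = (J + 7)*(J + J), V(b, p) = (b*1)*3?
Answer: -27636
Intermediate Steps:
V(b, p) = 3*b (V(b, p) = b*3 = 3*b)
I(J) = 2*J*(7 + J) (I(J) = (7 + J)*(2*J) = 2*J*(7 + J))
I(7)*(V(0, 0) - 141) = (2*7*(7 + 7))*(3*0 - 141) = (2*7*14)*(0 - 141) = 196*(-141) = -27636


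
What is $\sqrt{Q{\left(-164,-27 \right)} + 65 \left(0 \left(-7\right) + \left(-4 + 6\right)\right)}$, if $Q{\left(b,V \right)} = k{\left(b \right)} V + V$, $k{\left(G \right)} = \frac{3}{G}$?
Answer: $\frac{\sqrt{695893}}{82} \approx 10.173$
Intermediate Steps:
$Q{\left(b,V \right)} = V + \frac{3 V}{b}$ ($Q{\left(b,V \right)} = \frac{3}{b} V + V = \frac{3 V}{b} + V = V + \frac{3 V}{b}$)
$\sqrt{Q{\left(-164,-27 \right)} + 65 \left(0 \left(-7\right) + \left(-4 + 6\right)\right)} = \sqrt{- \frac{27 \left(3 - 164\right)}{-164} + 65 \left(0 \left(-7\right) + \left(-4 + 6\right)\right)} = \sqrt{\left(-27\right) \left(- \frac{1}{164}\right) \left(-161\right) + 65 \left(0 + 2\right)} = \sqrt{- \frac{4347}{164} + 65 \cdot 2} = \sqrt{- \frac{4347}{164} + 130} = \sqrt{\frac{16973}{164}} = \frac{\sqrt{695893}}{82}$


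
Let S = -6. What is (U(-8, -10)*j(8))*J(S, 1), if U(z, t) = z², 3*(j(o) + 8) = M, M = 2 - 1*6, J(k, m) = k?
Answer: 3584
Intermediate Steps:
M = -4 (M = 2 - 6 = -4)
j(o) = -28/3 (j(o) = -8 + (⅓)*(-4) = -8 - 4/3 = -28/3)
(U(-8, -10)*j(8))*J(S, 1) = ((-8)²*(-28/3))*(-6) = (64*(-28/3))*(-6) = -1792/3*(-6) = 3584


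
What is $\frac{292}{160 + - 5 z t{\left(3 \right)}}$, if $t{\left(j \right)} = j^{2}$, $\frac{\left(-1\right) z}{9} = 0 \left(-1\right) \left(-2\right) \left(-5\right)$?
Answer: $\frac{73}{40} \approx 1.825$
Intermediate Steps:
$z = 0$ ($z = - 9 \cdot 0 \left(-1\right) \left(-2\right) \left(-5\right) = - 9 \cdot 0 \left(-2\right) \left(-5\right) = - 9 \cdot 0 \left(-5\right) = \left(-9\right) 0 = 0$)
$\frac{292}{160 + - 5 z t{\left(3 \right)}} = \frac{292}{160 + \left(-5\right) 0 \cdot 3^{2}} = \frac{292}{160 + 0 \cdot 9} = \frac{292}{160 + 0} = \frac{292}{160} = 292 \cdot \frac{1}{160} = \frac{73}{40}$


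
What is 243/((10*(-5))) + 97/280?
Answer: -6319/1400 ≈ -4.5136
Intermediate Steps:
243/((10*(-5))) + 97/280 = 243/(-50) + 97*(1/280) = 243*(-1/50) + 97/280 = -243/50 + 97/280 = -6319/1400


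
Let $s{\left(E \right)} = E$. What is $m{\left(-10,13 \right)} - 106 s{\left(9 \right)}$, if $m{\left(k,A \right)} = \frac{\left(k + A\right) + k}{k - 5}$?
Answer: $- \frac{14303}{15} \approx -953.53$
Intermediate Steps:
$m{\left(k,A \right)} = \frac{A + 2 k}{-5 + k}$ ($m{\left(k,A \right)} = \frac{\left(A + k\right) + k}{-5 + k} = \frac{A + 2 k}{-5 + k}$)
$m{\left(-10,13 \right)} - 106 s{\left(9 \right)} = \frac{13 + 2 \left(-10\right)}{-5 - 10} - 954 = \frac{13 - 20}{-15} - 954 = \left(- \frac{1}{15}\right) \left(-7\right) - 954 = \frac{7}{15} - 954 = - \frac{14303}{15}$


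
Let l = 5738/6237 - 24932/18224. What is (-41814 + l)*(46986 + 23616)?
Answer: -1997347092968981/676566 ≈ -2.9522e+9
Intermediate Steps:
l = -12732893/28415772 (l = 5738*(1/6237) - 24932*1/18224 = 5738/6237 - 6233/4556 = -12732893/28415772 ≈ -0.44809)
(-41814 + l)*(46986 + 23616) = (-41814 - 12732893/28415772)*(46986 + 23616) = -1188189823301/28415772*70602 = -1997347092968981/676566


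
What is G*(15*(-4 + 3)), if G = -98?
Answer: 1470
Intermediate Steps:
G*(15*(-4 + 3)) = -1470*(-4 + 3) = -1470*(-1) = -98*(-15) = 1470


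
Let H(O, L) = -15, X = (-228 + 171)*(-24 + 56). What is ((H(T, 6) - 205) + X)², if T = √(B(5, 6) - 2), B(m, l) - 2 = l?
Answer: 4177936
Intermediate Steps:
B(m, l) = 2 + l
X = -1824 (X = -57*32 = -1824)
T = √6 (T = √((2 + 6) - 2) = √(8 - 2) = √6 ≈ 2.4495)
((H(T, 6) - 205) + X)² = ((-15 - 205) - 1824)² = (-220 - 1824)² = (-2044)² = 4177936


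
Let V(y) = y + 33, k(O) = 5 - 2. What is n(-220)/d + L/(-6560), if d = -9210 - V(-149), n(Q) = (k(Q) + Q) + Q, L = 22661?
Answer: -101606207/29828320 ≈ -3.4064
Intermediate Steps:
k(O) = 3
V(y) = 33 + y
n(Q) = 3 + 2*Q (n(Q) = (3 + Q) + Q = 3 + 2*Q)
d = -9094 (d = -9210 - (33 - 149) = -9210 - 1*(-116) = -9210 + 116 = -9094)
n(-220)/d + L/(-6560) = (3 + 2*(-220))/(-9094) + 22661/(-6560) = (3 - 440)*(-1/9094) + 22661*(-1/6560) = -437*(-1/9094) - 22661/6560 = 437/9094 - 22661/6560 = -101606207/29828320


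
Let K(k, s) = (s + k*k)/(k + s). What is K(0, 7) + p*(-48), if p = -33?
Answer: 1585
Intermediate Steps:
K(k, s) = (s + k²)/(k + s)
K(0, 7) + p*(-48) = (7 + 0²)/(0 + 7) - 33*(-48) = (7 + 0)/7 + 1584 = (⅐)*7 + 1584 = 1 + 1584 = 1585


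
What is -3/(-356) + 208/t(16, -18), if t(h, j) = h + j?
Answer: -37021/356 ≈ -103.99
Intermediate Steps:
-3/(-356) + 208/t(16, -18) = -3/(-356) + 208/(16 - 18) = -3*(-1/356) + 208/(-2) = 3/356 + 208*(-½) = 3/356 - 104 = -37021/356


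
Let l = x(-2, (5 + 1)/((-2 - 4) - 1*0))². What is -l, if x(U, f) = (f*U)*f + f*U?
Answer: 0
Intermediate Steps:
x(U, f) = U*f + U*f² (x(U, f) = (U*f)*f + U*f = U*f² + U*f = U*f + U*f²)
l = 0 (l = (-2*(5 + 1)/((-2 - 4) - 1*0)*(1 + (5 + 1)/((-2 - 4) - 1*0)))² = (-2*6/(-6 + 0)*(1 + 6/(-6 + 0)))² = (-2*6/(-6)*(1 + 6/(-6)))² = (-2*6*(-⅙)*(1 + 6*(-⅙)))² = (-2*(-1)*(1 - 1))² = (-2*(-1)*0)² = 0² = 0)
-l = -1*0 = 0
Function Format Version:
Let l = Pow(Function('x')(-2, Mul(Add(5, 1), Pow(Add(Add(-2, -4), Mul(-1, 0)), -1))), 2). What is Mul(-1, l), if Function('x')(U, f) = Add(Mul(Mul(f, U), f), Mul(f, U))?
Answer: 0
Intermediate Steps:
Function('x')(U, f) = Add(Mul(U, f), Mul(U, Pow(f, 2))) (Function('x')(U, f) = Add(Mul(Mul(U, f), f), Mul(U, f)) = Add(Mul(U, Pow(f, 2)), Mul(U, f)) = Add(Mul(U, f), Mul(U, Pow(f, 2))))
l = 0 (l = Pow(Mul(-2, Mul(Add(5, 1), Pow(Add(Add(-2, -4), Mul(-1, 0)), -1)), Add(1, Mul(Add(5, 1), Pow(Add(Add(-2, -4), Mul(-1, 0)), -1)))), 2) = Pow(Mul(-2, Mul(6, Pow(Add(-6, 0), -1)), Add(1, Mul(6, Pow(Add(-6, 0), -1)))), 2) = Pow(Mul(-2, Mul(6, Pow(-6, -1)), Add(1, Mul(6, Pow(-6, -1)))), 2) = Pow(Mul(-2, Mul(6, Rational(-1, 6)), Add(1, Mul(6, Rational(-1, 6)))), 2) = Pow(Mul(-2, -1, Add(1, -1)), 2) = Pow(Mul(-2, -1, 0), 2) = Pow(0, 2) = 0)
Mul(-1, l) = Mul(-1, 0) = 0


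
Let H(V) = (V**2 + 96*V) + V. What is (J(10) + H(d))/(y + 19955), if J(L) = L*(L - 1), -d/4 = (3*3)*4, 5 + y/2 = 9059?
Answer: 6858/38063 ≈ 0.18018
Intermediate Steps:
y = 18108 (y = -10 + 2*9059 = -10 + 18118 = 18108)
d = -144 (d = -4*3*3*4 = -36*4 = -4*36 = -144)
H(V) = V**2 + 97*V
J(L) = L*(-1 + L)
(J(10) + H(d))/(y + 19955) = (10*(-1 + 10) - 144*(97 - 144))/(18108 + 19955) = (10*9 - 144*(-47))/38063 = (90 + 6768)*(1/38063) = 6858*(1/38063) = 6858/38063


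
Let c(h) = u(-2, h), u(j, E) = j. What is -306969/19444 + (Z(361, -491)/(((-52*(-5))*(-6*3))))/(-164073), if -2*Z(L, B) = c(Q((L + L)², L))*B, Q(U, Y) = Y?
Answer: -58927432329041/3732575432040 ≈ -15.787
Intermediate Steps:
c(h) = -2
Z(L, B) = B (Z(L, B) = -(-1)*B = B)
-306969/19444 + (Z(361, -491)/(((-52*(-5))*(-6*3))))/(-164073) = -306969/19444 - 491/((-52*(-5))*(-6*3))/(-164073) = -306969*1/19444 - 491/(260*(-18))*(-1/164073) = -306969/19444 - 491/(-4680)*(-1/164073) = -306969/19444 - 491*(-1/4680)*(-1/164073) = -306969/19444 + (491/4680)*(-1/164073) = -306969/19444 - 491/767861640 = -58927432329041/3732575432040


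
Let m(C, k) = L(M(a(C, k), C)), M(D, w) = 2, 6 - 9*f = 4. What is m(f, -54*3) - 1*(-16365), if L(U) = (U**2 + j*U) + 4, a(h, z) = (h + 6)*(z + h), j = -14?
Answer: 16345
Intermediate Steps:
f = 2/9 (f = 2/3 - 1/9*4 = 2/3 - 4/9 = 2/9 ≈ 0.22222)
a(h, z) = (6 + h)*(h + z)
L(U) = 4 + U**2 - 14*U (L(U) = (U**2 - 14*U) + 4 = 4 + U**2 - 14*U)
m(C, k) = -20 (m(C, k) = 4 + 2**2 - 14*2 = 4 + 4 - 28 = -20)
m(f, -54*3) - 1*(-16365) = -20 - 1*(-16365) = -20 + 16365 = 16345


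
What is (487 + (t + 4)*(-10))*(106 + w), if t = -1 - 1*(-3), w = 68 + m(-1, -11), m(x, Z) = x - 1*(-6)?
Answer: 76433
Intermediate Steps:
m(x, Z) = 6 + x (m(x, Z) = x + 6 = 6 + x)
w = 73 (w = 68 + (6 - 1) = 68 + 5 = 73)
t = 2 (t = -1 + 3 = 2)
(487 + (t + 4)*(-10))*(106 + w) = (487 + (2 + 4)*(-10))*(106 + 73) = (487 + 6*(-10))*179 = (487 - 60)*179 = 427*179 = 76433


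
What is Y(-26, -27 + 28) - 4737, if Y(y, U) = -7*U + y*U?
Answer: -4770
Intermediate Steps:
Y(y, U) = -7*U + U*y
Y(-26, -27 + 28) - 4737 = (-27 + 28)*(-7 - 26) - 4737 = 1*(-33) - 4737 = -33 - 4737 = -4770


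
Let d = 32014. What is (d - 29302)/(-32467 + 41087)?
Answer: 678/2155 ≈ 0.31462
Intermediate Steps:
(d - 29302)/(-32467 + 41087) = (32014 - 29302)/(-32467 + 41087) = 2712/8620 = 2712*(1/8620) = 678/2155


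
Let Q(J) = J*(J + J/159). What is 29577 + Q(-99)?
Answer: 2090301/53 ≈ 39440.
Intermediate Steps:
Q(J) = 160*J²/159 (Q(J) = J*(J + J*(1/159)) = J*(J + J/159) = J*(160*J/159) = 160*J²/159)
29577 + Q(-99) = 29577 + (160/159)*(-99)² = 29577 + (160/159)*9801 = 29577 + 522720/53 = 2090301/53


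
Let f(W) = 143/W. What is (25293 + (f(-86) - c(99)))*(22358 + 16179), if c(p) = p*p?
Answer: 51337796753/86 ≈ 5.9695e+8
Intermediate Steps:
c(p) = p**2
(25293 + (f(-86) - c(99)))*(22358 + 16179) = (25293 + (143/(-86) - 1*99**2))*(22358 + 16179) = (25293 + (143*(-1/86) - 1*9801))*38537 = (25293 + (-143/86 - 9801))*38537 = (25293 - 843029/86)*38537 = (1332169/86)*38537 = 51337796753/86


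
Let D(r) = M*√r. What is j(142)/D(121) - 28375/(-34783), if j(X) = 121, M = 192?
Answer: 5830613/6678336 ≈ 0.87306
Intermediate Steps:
D(r) = 192*√r
j(142)/D(121) - 28375/(-34783) = 121/((192*√121)) - 28375/(-34783) = 121/((192*11)) - 28375*(-1/34783) = 121/2112 + 28375/34783 = 121*(1/2112) + 28375/34783 = 11/192 + 28375/34783 = 5830613/6678336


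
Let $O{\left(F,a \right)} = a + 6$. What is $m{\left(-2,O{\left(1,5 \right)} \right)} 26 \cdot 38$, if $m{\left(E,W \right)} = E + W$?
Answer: $8892$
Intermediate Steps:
$O{\left(F,a \right)} = 6 + a$
$m{\left(-2,O{\left(1,5 \right)} \right)} 26 \cdot 38 = \left(-2 + \left(6 + 5\right)\right) 26 \cdot 38 = \left(-2 + 11\right) 26 \cdot 38 = 9 \cdot 26 \cdot 38 = 234 \cdot 38 = 8892$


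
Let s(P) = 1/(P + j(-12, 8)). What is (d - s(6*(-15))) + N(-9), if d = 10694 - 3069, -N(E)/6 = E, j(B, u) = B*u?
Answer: 1428295/186 ≈ 7679.0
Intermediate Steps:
N(E) = -6*E
d = 7625
s(P) = 1/(-96 + P) (s(P) = 1/(P - 12*8) = 1/(P - 96) = 1/(-96 + P))
(d - s(6*(-15))) + N(-9) = (7625 - 1/(-96 + 6*(-15))) - 6*(-9) = (7625 - 1/(-96 - 90)) + 54 = (7625 - 1/(-186)) + 54 = (7625 - 1*(-1/186)) + 54 = (7625 + 1/186) + 54 = 1418251/186 + 54 = 1428295/186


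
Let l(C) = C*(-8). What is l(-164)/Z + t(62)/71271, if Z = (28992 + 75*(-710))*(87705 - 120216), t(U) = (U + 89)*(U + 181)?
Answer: 1607671966627/3122666952561 ≈ 0.51484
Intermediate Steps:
l(C) = -8*C
t(U) = (89 + U)*(181 + U)
Z = 788651838 (Z = (28992 - 53250)*(-32511) = -24258*(-32511) = 788651838)
l(-164)/Z + t(62)/71271 = -8*(-164)/788651838 + (16109 + 62**2 + 270*62)/71271 = 1312*(1/788651838) + (16109 + 3844 + 16740)*(1/71271) = 656/394325919 + 36693*(1/71271) = 656/394325919 + 4077/7919 = 1607671966627/3122666952561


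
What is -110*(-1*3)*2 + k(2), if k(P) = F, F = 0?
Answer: 660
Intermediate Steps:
k(P) = 0
-110*(-1*3)*2 + k(2) = -110*(-1*3)*2 + 0 = -(-330)*2 + 0 = -110*(-6) + 0 = 660 + 0 = 660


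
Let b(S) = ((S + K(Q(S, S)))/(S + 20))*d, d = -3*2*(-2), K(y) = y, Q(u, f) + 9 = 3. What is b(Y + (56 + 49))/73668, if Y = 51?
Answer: 75/540232 ≈ 0.00013883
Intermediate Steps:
Q(u, f) = -6 (Q(u, f) = -9 + 3 = -6)
d = 12 (d = -6*(-2) = 12)
b(S) = 12*(-6 + S)/(20 + S) (b(S) = ((S - 6)/(S + 20))*12 = ((-6 + S)/(20 + S))*12 = 12*(-6 + S)/(20 + S))
b(Y + (56 + 49))/73668 = (12*(-6 + (51 + (56 + 49)))/(20 + (51 + (56 + 49))))/73668 = (12*(-6 + (51 + 105))/(20 + (51 + 105)))*(1/73668) = (12*(-6 + 156)/(20 + 156))*(1/73668) = (12*150/176)*(1/73668) = (12*(1/176)*150)*(1/73668) = (225/22)*(1/73668) = 75/540232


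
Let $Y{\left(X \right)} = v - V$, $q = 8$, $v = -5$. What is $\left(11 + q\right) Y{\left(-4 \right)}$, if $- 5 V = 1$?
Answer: $- \frac{456}{5} \approx -91.2$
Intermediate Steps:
$V = - \frac{1}{5}$ ($V = \left(- \frac{1}{5}\right) 1 = - \frac{1}{5} \approx -0.2$)
$Y{\left(X \right)} = - \frac{24}{5}$ ($Y{\left(X \right)} = -5 - - \frac{1}{5} = -5 + \frac{1}{5} = - \frac{24}{5}$)
$\left(11 + q\right) Y{\left(-4 \right)} = \left(11 + 8\right) \left(- \frac{24}{5}\right) = 19 \left(- \frac{24}{5}\right) = - \frac{456}{5}$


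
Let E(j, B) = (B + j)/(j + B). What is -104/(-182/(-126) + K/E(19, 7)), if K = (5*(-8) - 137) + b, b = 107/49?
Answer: 45864/76457 ≈ 0.59987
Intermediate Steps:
b = 107/49 (b = 107*(1/49) = 107/49 ≈ 2.1837)
K = -8566/49 (K = (5*(-8) - 137) + 107/49 = (-40 - 137) + 107/49 = -177 + 107/49 = -8566/49 ≈ -174.82)
E(j, B) = 1 (E(j, B) = (B + j)/(B + j) = 1)
-104/(-182/(-126) + K/E(19, 7)) = -104/(-182/(-126) - 8566/49/1) = -104/(-182*(-1/126) - 8566/49*1) = -104/(13/9 - 8566/49) = -104/(-76457/441) = -104*(-441/76457) = 45864/76457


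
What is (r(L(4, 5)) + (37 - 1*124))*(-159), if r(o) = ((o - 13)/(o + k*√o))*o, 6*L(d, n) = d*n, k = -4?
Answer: 255142/19 - 3074*√30/19 ≈ 12542.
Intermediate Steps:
L(d, n) = d*n/6 (L(d, n) = (d*n)/6 = d*n/6)
r(o) = o*(-13 + o)/(o - 4*√o) (r(o) = ((o - 13)/(o - 4*√o))*o = ((-13 + o)/(o - 4*√o))*o = o*(-13 + o)/(o - 4*√o))
(r(L(4, 5)) + (37 - 1*124))*(-159) = (((⅙)*4*5)*(-13 + (⅙)*4*5)/((⅙)*4*5 - 4*√30/3) + (37 - 1*124))*(-159) = (10*(-13 + 10/3)/(3*(10/3 - 4*√30/3)) + (37 - 124))*(-159) = ((10/3)*(-29/3)/(10/3 - 4*√30/3) - 87)*(-159) = (-290/(9*(10/3 - 4*√30/3)) - 87)*(-159) = (-87 - 290/(9*(10/3 - 4*√30/3)))*(-159) = 13833 + 15370/(3*(10/3 - 4*√30/3))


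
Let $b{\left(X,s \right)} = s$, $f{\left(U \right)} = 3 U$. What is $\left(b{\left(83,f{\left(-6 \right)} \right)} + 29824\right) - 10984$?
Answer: $18822$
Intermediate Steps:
$\left(b{\left(83,f{\left(-6 \right)} \right)} + 29824\right) - 10984 = \left(3 \left(-6\right) + 29824\right) - 10984 = \left(-18 + 29824\right) - 10984 = 29806 - 10984 = 18822$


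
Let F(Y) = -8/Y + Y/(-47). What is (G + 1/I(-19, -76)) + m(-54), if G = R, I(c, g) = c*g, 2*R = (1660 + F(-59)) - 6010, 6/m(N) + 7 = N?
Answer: -531112813225/244256932 ≈ -2174.4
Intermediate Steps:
F(Y) = -8/Y - Y/47 (F(Y) = -8/Y + Y*(-1/47) = -8/Y - Y/47)
m(N) = 6/(-7 + N)
R = -12058693/5546 (R = ((1660 + (-8/(-59) - 1/47*(-59))) - 6010)/2 = ((1660 + (-8*(-1/59) + 59/47)) - 6010)/2 = ((1660 + (8/59 + 59/47)) - 6010)/2 = ((1660 + 3857/2773) - 6010)/2 = (4607037/2773 - 6010)/2 = (1/2)*(-12058693/2773) = -12058693/5546 ≈ -2174.3)
G = -12058693/5546 ≈ -2174.3
(G + 1/I(-19, -76)) + m(-54) = (-12058693/5546 + 1/(-19*(-76))) + 6/(-7 - 54) = (-12058693/5546 + 1/1444) + 6/(-61) = (-12058693/5546 + 1/1444) + 6*(-1/61) = -8706373573/4004212 - 6/61 = -531112813225/244256932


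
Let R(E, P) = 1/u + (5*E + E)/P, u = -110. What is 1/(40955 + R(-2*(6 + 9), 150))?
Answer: 110/4504917 ≈ 2.4418e-5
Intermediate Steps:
R(E, P) = -1/110 + 6*E/P (R(E, P) = 1/(-110) + (5*E + E)/P = 1*(-1/110) + (6*E)/P = -1/110 + 6*E/P)
1/(40955 + R(-2*(6 + 9), 150)) = 1/(40955 + (1/110)*(-1*150 + 660*(-2*(6 + 9)))/150) = 1/(40955 + (1/110)*(1/150)*(-150 + 660*(-2*15))) = 1/(40955 + (1/110)*(1/150)*(-150 + 660*(-30))) = 1/(40955 + (1/110)*(1/150)*(-150 - 19800)) = 1/(40955 + (1/110)*(1/150)*(-19950)) = 1/(40955 - 133/110) = 1/(4504917/110) = 110/4504917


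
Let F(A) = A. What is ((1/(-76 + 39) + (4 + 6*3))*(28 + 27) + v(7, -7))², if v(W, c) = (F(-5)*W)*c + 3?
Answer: 2904239881/1369 ≈ 2.1214e+6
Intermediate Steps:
v(W, c) = 3 - 5*W*c (v(W, c) = (-5*W)*c + 3 = -5*W*c + 3 = 3 - 5*W*c)
((1/(-76 + 39) + (4 + 6*3))*(28 + 27) + v(7, -7))² = ((1/(-76 + 39) + (4 + 6*3))*(28 + 27) + (3 - 5*7*(-7)))² = ((1/(-37) + (4 + 18))*55 + (3 + 245))² = ((-1/37 + 22)*55 + 248)² = ((813/37)*55 + 248)² = (44715/37 + 248)² = (53891/37)² = 2904239881/1369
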